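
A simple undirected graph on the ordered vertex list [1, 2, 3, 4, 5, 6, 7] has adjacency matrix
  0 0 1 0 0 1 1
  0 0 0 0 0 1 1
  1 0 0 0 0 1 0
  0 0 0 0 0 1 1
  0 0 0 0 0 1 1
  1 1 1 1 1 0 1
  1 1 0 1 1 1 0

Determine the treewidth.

A width-2 tree decomposition is:
Bags: B1 = {4, 6, 7}  B2 = {1, 6, 7}  B3 = {5, 6, 7}  B4 = {1, 3, 6}  B5 = {2, 6, 7}
Tree: B1–B2, B1–B3, B2–B4, B2–B5
Every bag has size at most 3, so the width is 3 − 1 = 2 and tw(G) ≤ 2. For the lower bound, the 3 vertices {1, 3, 6} are pairwise adjacent, and any tree decomposition puts a clique entirely inside one bag — forcing width ≥ 2. Therefore the treewidth is 2.

2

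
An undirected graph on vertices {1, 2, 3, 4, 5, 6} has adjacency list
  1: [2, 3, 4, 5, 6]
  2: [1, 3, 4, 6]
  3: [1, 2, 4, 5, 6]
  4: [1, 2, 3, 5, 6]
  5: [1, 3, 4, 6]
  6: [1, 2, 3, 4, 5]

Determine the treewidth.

A width-4 tree decomposition is:
Bags: B1 = {1, 3, 4, 5, 6}  B2 = {1, 2, 3, 4, 6}
Tree: B1–B2
Each bag holds 5 vertices, so the decomposition has width 4, which upper-bounds the treewidth. On the other hand G contains the 5-clique {1, 2, 3, 4, 6}. A clique must lie in a single bag of any decomposition, so no decomposition can have width below 4. Therefore the treewidth is 4.

4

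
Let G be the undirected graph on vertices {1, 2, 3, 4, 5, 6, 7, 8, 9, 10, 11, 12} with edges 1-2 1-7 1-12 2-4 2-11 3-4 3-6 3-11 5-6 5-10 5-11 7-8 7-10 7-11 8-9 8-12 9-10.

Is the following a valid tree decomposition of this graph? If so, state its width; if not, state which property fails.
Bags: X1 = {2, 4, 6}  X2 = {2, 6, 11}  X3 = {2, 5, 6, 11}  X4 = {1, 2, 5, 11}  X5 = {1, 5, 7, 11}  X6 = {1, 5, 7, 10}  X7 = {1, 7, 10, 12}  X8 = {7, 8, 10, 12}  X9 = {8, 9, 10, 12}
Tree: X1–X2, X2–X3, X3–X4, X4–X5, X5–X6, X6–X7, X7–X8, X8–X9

No — vertex 3 appears in no bag.

A tree decomposition must satisfy three properties: every vertex lies in some bag; for every edge, both endpoints lie together in some bag; and for every vertex, the bags containing it form a connected subtree. Here vertex 3 appears in no bag, so the decomposition is invalid.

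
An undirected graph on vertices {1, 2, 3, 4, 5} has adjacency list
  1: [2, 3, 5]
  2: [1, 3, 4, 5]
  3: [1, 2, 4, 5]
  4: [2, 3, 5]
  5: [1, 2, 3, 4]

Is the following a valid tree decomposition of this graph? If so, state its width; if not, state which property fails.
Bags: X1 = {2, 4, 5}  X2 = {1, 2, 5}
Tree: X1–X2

A tree decomposition must satisfy three properties: every vertex lies in some bag; for every edge, both endpoints lie together in some bag; and for every vertex, the bags containing it form a connected subtree. Here vertex 3 appears in no bag, so the decomposition is invalid.

No — vertex 3 appears in no bag.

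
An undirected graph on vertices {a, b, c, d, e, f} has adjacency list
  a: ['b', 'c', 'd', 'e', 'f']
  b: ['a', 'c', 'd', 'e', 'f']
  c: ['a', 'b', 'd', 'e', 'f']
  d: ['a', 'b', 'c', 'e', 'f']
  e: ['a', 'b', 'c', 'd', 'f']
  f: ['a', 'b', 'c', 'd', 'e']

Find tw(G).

5

A width-5 tree decomposition is:
Bags: B1 = {a, b, c, d, e, f}
Tree: (single bag)
With just one bag of size 6, the width is 6 − 1 = 5, so tw(G) ≤ 5. On the other hand G contains the 6-clique {a, b, c, d, e, f}. A clique must lie in a single bag of any decomposition, so no decomposition can have width below 5. The upper and lower bounds meet at 5, so that is the treewidth.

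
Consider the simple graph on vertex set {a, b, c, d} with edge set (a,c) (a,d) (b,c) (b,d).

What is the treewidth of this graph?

2

A width-2 tree decomposition is:
Bags: B1 = {a, b, d}  B2 = {a, b, c}
Tree: B1–B2
The largest bag has 3 vertices, giving width 2; this decomposition certifies tw(G) ≤ 2. Since a–d–b–c–a is a cycle in G, G is not acyclic. Forests are exactly the graphs of treewidth ≤ 1, so tw(G) ≥ 2. The upper and lower bounds meet at 2, so that is the treewidth.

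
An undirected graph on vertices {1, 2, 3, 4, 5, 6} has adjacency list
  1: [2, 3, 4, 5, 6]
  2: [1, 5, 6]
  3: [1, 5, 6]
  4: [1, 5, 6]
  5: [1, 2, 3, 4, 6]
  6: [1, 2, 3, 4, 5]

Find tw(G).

A width-3 tree decomposition is:
Bags: B1 = {1, 2, 5, 6}  B2 = {1, 4, 5, 6}  B3 = {1, 3, 5, 6}
Tree: B1–B2, B1–B3
Every bag has size at most 4, so the width is 4 − 1 = 3 and tw(G) ≤ 3. For the lower bound, the 4 vertices {1, 2, 5, 6} are pairwise adjacent, and any tree decomposition puts a clique entirely inside one bag — forcing width ≥ 3. Hence tw(G) = 3 exactly.

3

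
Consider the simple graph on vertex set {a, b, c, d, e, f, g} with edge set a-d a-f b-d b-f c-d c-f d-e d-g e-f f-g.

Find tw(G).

A width-2 tree decomposition is:
Bags: B1 = {d, e, f}  B2 = {a, d, f}  B3 = {c, d, f}  B4 = {b, d, f}  B5 = {d, f, g}
Tree: B1–B2, B2–B3, B3–B4, B4–B5
Each bag holds 3 vertices, so the decomposition has width 2, which upper-bounds the treewidth. The edges f–e–d–a–f form a cycle, so G is not a tree and its treewidth is at least 2. Therefore the treewidth is 2.

2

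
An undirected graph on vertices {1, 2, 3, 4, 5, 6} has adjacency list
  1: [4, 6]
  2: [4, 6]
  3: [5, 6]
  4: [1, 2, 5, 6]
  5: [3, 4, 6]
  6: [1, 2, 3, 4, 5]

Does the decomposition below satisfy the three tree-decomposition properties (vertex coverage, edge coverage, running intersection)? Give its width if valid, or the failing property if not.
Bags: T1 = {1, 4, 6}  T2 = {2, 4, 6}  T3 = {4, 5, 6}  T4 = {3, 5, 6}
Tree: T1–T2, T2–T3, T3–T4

Yes; width 2.

Vertex coverage: the bags together contain {1, 2, 3, 4, 5, 6}, the full vertex set. Edge coverage: each edge of G has both endpoints in at least one bag. Running intersection: for every vertex, the bags containing it form a connected subtree. All three properties hold, so this is a valid tree decomposition of width max|bag| − 1 = 2, and hence tw(G) ≤ 2.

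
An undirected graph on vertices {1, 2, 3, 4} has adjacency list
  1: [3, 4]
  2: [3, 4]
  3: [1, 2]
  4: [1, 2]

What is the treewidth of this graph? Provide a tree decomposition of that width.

The largest bag has 3 vertices, giving width 2; this decomposition certifies tw(G) ≤ 2. Since 4–2–3–1–4 is a cycle in G, G is not acyclic. Forests are exactly the graphs of treewidth ≤ 1, so tw(G) ≥ 2. Hence tw(G) = 2 exactly.

Treewidth 2.
One optimal decomposition is:
Bags: B1 = {2, 3, 4}  B2 = {1, 3, 4}
Tree: B1–B2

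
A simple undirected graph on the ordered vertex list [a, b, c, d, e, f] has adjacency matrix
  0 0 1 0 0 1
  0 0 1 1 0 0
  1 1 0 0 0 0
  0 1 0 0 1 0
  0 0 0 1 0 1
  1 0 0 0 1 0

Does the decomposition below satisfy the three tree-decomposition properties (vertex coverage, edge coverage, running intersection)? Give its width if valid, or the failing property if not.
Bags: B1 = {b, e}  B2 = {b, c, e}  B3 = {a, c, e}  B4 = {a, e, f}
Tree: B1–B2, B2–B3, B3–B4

No — vertex d appears in no bag.

A tree decomposition must satisfy three properties: every vertex lies in some bag; for every edge, both endpoints lie together in some bag; and for every vertex, the bags containing it form a connected subtree. Here vertex d appears in no bag, so the decomposition is invalid.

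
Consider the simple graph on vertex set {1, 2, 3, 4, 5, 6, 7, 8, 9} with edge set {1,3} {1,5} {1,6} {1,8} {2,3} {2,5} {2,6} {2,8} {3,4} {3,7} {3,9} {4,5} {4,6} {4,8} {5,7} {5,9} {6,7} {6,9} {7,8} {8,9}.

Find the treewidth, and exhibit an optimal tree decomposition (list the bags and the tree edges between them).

Each bag holds 5 vertices, so the decomposition has width 4, which upper-bounds the treewidth. For the lower bound: the 5 vertex sets {4,5}, {2,8}, {1,3}, {6}, {9} are disjoint, each induces a connected subgraph, and every pair is joined by at least one edge of G. Contracting each set to a single vertex therefore yields K_{5} as a minor, and since treewidth is minor-monotone, tw(G) ≥ tw(K_{5}) = 4. The upper and lower bounds meet at 4, so that is the treewidth.

Treewidth 4.
One such decomposition:
Bags: B1 = {3, 4, 5, 6, 8}  B2 = {2, 3, 5, 6, 8}  B3 = {1, 3, 5, 6, 8}  B4 = {3, 5, 6, 8, 9}  B5 = {3, 5, 6, 7, 8}
Tree: B1–B2, B2–B3, B3–B4, B4–B5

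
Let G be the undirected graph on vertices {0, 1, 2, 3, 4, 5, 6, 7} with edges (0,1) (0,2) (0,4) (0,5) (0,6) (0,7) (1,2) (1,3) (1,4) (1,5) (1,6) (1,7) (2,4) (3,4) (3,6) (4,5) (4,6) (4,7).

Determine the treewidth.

3

A width-3 tree decomposition is:
Bags: B1 = {0, 1, 4, 5}  B2 = {0, 1, 4, 7}  B3 = {0, 1, 2, 4}  B4 = {0, 1, 4, 6}  B5 = {1, 3, 4, 6}
Tree: B1–B2, B2–B3, B3–B4, B4–B5
Each bag holds 4 vertices, so the decomposition has width 3, which upper-bounds the treewidth. For the lower bound, the 4 vertices {0, 1, 2, 4} are pairwise adjacent, and any tree decomposition puts a clique entirely inside one bag — forcing width ≥ 3. Combining the bounds, tw(G) = 3.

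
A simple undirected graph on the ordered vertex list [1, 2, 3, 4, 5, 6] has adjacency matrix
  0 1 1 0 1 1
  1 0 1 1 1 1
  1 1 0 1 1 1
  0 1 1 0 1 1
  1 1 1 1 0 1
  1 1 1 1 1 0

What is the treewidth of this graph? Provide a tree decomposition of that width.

The largest bag has 5 vertices, giving width 4; this decomposition certifies tw(G) ≤ 4. Conversely, {1, 2, 3, 5, 6} is a clique of size 5, and the vertices of any clique must share a bag in every tree decomposition; so some bag has ≥ 5 vertices and tw(G) ≥ 4. Therefore the treewidth is 4.

Treewidth 4.
One such decomposition:
Bags: B1 = {2, 3, 4, 5, 6}  B2 = {1, 2, 3, 5, 6}
Tree: B1–B2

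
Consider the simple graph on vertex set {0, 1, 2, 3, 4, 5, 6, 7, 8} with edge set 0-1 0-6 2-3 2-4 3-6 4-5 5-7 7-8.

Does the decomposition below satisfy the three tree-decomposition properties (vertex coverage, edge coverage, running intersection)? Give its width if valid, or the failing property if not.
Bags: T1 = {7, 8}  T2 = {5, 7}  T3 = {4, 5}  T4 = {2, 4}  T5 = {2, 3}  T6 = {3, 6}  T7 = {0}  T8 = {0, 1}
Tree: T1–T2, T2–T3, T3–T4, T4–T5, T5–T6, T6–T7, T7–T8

A tree decomposition must satisfy three properties: every vertex lies in some bag; for every edge, both endpoints lie together in some bag; and for every vertex, the bags containing it form a connected subtree. Here edge (6,0) lies in no bag, so the decomposition is invalid.

No — edge (6,0) lies in no bag.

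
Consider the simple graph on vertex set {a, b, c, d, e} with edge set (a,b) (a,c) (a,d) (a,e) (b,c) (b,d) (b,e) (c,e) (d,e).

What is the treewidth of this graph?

3

A width-3 tree decomposition is:
Bags: B1 = {a, b, c, e}  B2 = {a, b, d, e}
Tree: B1–B2
Every bag has size at most 4, so the width is 4 − 1 = 3 and tw(G) ≤ 3. Conversely, {a, b, d, e} is a clique of size 4, and the vertices of any clique must share a bag in every tree decomposition; so some bag has ≥ 4 vertices and tw(G) ≥ 3. Hence tw(G) = 3 exactly.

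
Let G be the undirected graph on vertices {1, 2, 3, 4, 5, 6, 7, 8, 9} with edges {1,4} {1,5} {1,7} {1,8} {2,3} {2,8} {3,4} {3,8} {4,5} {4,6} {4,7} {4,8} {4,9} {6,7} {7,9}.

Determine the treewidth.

A width-2 tree decomposition is:
Bags: B1 = {3, 4, 8}  B2 = {1, 4, 8}  B3 = {1, 4, 7}  B4 = {1, 4, 5}  B5 = {2, 3, 8}  B6 = {4, 7, 9}  B7 = {4, 6, 7}
Tree: B1–B2, B2–B3, B2–B4, B1–B5, B3–B6, B6–B7
Every bag has size at most 3, so the width is 3 − 1 = 2 and tw(G) ≤ 2. For the lower bound, the 3 vertices {2, 3, 8} are pairwise adjacent, and any tree decomposition puts a clique entirely inside one bag — forcing width ≥ 2. Therefore the treewidth is 2.

2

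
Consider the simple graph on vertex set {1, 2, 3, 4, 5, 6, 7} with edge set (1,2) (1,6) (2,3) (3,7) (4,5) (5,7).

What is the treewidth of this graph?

A width-1 tree decomposition is:
Bags: B1 = {1, 6}  B2 = {1, 2}  B3 = {2, 3}  B4 = {3, 7}  B5 = {5, 7}  B6 = {4, 5}
Tree: B1–B2, B2–B3, B3–B4, B4–B5, B5–B6
The largest bag has 2 vertices, giving width 1; this decomposition certifies tw(G) ≤ 1. Since G has at least one edge (e.g. 6–1), it is not an edgeless graph, so tw(G) ≥ 1. The upper and lower bounds meet at 1, so that is the treewidth.

1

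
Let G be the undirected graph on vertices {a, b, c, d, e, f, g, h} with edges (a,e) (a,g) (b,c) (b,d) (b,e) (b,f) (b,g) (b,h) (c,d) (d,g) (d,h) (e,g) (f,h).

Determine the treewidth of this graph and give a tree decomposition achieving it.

Treewidth 2.
Bags: B1 = {b, d, g}  B2 = {b, c, d}  B3 = {b, e, g}  B4 = {b, d, h}  B5 = {b, f, h}  B6 = {a, e, g}
Tree: B1–B2, B1–B3, B2–B4, B4–B5, B3–B6

Every bag has size at most 3, so the width is 3 − 1 = 2 and tw(G) ≤ 2. For the lower bound, the 3 vertices {a, e, g} are pairwise adjacent, and any tree decomposition puts a clique entirely inside one bag — forcing width ≥ 2. Combining the bounds, tw(G) = 2.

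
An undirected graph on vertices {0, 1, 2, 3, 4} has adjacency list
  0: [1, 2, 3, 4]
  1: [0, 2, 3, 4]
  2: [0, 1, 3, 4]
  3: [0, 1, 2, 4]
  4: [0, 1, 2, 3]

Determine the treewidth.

A width-4 tree decomposition is:
Bags: B1 = {0, 1, 2, 3, 4}
Tree: (single bag)
A single bag containing all 5 vertices is trivially a valid decomposition of width 4. For the lower bound, the 5 vertices {0, 1, 2, 3, 4} are pairwise adjacent, and any tree decomposition puts a clique entirely inside one bag — forcing width ≥ 4. Therefore the treewidth is 4.

4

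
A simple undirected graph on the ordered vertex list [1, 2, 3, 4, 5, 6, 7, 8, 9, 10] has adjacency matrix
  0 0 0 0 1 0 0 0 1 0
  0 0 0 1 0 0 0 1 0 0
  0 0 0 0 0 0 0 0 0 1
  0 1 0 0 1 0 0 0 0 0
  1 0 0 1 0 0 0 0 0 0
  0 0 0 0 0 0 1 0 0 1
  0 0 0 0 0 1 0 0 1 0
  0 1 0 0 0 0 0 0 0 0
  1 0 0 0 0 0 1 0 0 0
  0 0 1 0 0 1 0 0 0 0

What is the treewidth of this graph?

1

A width-1 tree decomposition is:
Bags: B1 = {2, 8}  B2 = {2, 4}  B3 = {4, 5}  B4 = {1, 5}  B5 = {1, 9}  B6 = {7, 9}  B7 = {6, 7}  B8 = {6, 10}  B9 = {3, 10}
Tree: B1–B2, B2–B3, B3–B4, B4–B5, B5–B6, B6–B7, B7–B8, B8–B9
The largest bag has 2 vertices, giving width 1; this decomposition certifies tw(G) ≤ 1. Any graph with an edge has treewidth ≥ 1, and G has the edge 8–2. The upper and lower bounds meet at 1, so that is the treewidth.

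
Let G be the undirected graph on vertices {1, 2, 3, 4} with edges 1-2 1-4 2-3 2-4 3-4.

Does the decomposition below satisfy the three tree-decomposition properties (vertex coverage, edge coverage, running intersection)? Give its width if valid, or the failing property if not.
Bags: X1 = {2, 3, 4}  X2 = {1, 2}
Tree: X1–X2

No — edge (4,1) lies in no bag.

A tree decomposition must satisfy three properties: every vertex lies in some bag; for every edge, both endpoints lie together in some bag; and for every vertex, the bags containing it form a connected subtree. Here edge (4,1) lies in no bag, so the decomposition is invalid.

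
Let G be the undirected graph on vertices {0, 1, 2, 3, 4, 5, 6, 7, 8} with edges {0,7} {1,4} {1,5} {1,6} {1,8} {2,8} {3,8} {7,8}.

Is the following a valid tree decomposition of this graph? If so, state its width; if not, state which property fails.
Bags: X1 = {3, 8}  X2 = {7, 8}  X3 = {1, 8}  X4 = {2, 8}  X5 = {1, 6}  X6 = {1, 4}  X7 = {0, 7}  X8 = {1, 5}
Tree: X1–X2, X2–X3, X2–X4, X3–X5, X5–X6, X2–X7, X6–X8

Yes; width 1.

Checking the three conditions: (i) the bags cover all of {0, 1, 2, 3, 4, 5, 6, 7, 8}; (ii) for each edge, some bag contains both endpoints; (iii) the bags containing any fixed vertex form a subtree. All hold, so the decomposition is valid with width 2 − 1 = 1.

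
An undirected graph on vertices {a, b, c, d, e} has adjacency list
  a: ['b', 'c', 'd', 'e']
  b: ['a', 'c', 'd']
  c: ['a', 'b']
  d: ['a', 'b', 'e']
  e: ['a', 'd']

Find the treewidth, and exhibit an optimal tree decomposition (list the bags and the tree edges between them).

Treewidth 2.
One such decomposition:
Bags: B1 = {a, b, d}  B2 = {a, b, c}  B3 = {a, d, e}
Tree: B1–B2, B1–B3

Each bag holds 3 vertices, so the decomposition has width 2, which upper-bounds the treewidth. For the lower bound, the 3 vertices {a, d, e} are pairwise adjacent, and any tree decomposition puts a clique entirely inside one bag — forcing width ≥ 2. Hence tw(G) = 2 exactly.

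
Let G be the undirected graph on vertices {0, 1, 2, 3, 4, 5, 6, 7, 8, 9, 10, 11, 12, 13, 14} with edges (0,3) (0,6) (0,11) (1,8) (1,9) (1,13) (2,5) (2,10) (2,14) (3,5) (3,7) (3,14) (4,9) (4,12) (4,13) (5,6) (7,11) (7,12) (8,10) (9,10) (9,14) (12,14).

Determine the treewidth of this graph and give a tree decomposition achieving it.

Each bag holds 4 vertices, so the decomposition has width 3, which upper-bounds the treewidth. For the lower bound: the 4 vertex sets {1,8,13}, {10}, {9}, {2,4,12,14} are disjoint, each induces a connected subgraph, and every pair is joined by at least one edge of G. Contracting each set to a single vertex therefore yields K_{4} as a minor, and since treewidth is minor-monotone, tw(G) ≥ tw(K_{4}) = 3. Therefore the treewidth is 3.

Treewidth 3.
One optimal decomposition is:
Bags: B1 = {1, 8, 10, 13}  B2 = {1, 9, 10, 13}  B3 = {4, 9, 10, 13}  B4 = {2, 4, 9, 10}  B5 = {2, 4, 9, 14}  B6 = {2, 4, 12, 14}  B7 = {2, 5, 12, 14}  B8 = {3, 5, 12, 14}  B9 = {3, 5, 7, 12}  B10 = {3, 5, 6, 7}  B11 = {0, 3, 6, 7}  B12 = {0, 6, 7, 11}
Tree: B1–B2, B2–B3, B3–B4, B4–B5, B5–B6, B6–B7, B7–B8, B8–B9, B9–B10, B10–B11, B11–B12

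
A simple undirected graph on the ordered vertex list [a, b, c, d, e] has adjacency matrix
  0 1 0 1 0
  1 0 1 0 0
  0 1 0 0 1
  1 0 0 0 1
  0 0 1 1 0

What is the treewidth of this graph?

A width-2 tree decomposition is:
Bags: B1 = {a, b, c}  B2 = {a, c, e}  B3 = {a, d, e}
Tree: B1–B2, B2–B3
Every bag has size at most 3, so the width is 3 − 1 = 2 and tw(G) ≤ 2. Since a–b–c–e–d–a is a cycle in G, G is not acyclic. Forests are exactly the graphs of treewidth ≤ 1, so tw(G) ≥ 2. The upper and lower bounds meet at 2, so that is the treewidth.

2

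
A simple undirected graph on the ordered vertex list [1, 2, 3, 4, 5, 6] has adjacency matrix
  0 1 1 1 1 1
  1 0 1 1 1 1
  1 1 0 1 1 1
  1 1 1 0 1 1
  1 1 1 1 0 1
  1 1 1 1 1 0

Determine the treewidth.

5

A width-5 tree decomposition is:
Bags: B1 = {1, 2, 3, 4, 5, 6}
Tree: (single bag)
With just one bag of size 6, the width is 6 − 1 = 5, so tw(G) ≤ 5. For the lower bound, the 6 vertices {1, 2, 3, 4, 5, 6} are pairwise adjacent, and any tree decomposition puts a clique entirely inside one bag — forcing width ≥ 5. Therefore the treewidth is 5.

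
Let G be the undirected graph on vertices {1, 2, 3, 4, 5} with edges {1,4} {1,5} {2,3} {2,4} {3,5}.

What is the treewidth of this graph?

2

A width-2 tree decomposition is:
Bags: B1 = {1, 2, 4}  B2 = {1, 2, 3}  B3 = {1, 3, 5}
Tree: B1–B2, B2–B3
Each bag holds 3 vertices, so the decomposition has width 2, which upper-bounds the treewidth. Since 1–4–2–3–5–1 is a cycle in G, G is not acyclic. Forests are exactly the graphs of treewidth ≤ 1, so tw(G) ≥ 2. Combining the bounds, tw(G) = 2.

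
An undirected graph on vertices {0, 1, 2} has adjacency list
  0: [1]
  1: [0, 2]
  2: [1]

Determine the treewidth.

A width-1 tree decomposition is:
Bags: B1 = {0, 1}  B2 = {1, 2}
Tree: B1–B2
The largest bag has 2 vertices, giving width 1; this decomposition certifies tw(G) ≤ 1. G has an edge, so its treewidth is at least 1. Therefore the treewidth is 1.

1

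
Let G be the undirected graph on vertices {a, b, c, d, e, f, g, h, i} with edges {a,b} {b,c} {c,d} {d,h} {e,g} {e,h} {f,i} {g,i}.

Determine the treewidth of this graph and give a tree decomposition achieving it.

Treewidth 1.
One optimal decomposition is:
Bags: B1 = {f, i}  B2 = {g, i}  B3 = {e, g}  B4 = {e, h}  B5 = {d, h}  B6 = {c, d}  B7 = {b, c}  B8 = {a, b}
Tree: B1–B2, B2–B3, B3–B4, B4–B5, B5–B6, B6–B7, B7–B8

Each bag holds 2 vertices, so the decomposition has width 1, which upper-bounds the treewidth. Since G has at least one edge (e.g. f–i), it is not an edgeless graph, so tw(G) ≥ 1. The upper and lower bounds meet at 1, so that is the treewidth.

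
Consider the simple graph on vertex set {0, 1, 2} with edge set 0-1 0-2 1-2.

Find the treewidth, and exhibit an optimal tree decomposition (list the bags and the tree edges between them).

Treewidth 2.
One such decomposition:
Bags: B1 = {0, 1, 2}
Tree: (single bag)

A single bag containing all 3 vertices is trivially a valid decomposition of width 2. For the lower bound, the 3 vertices {0, 1, 2} are pairwise adjacent, and any tree decomposition puts a clique entirely inside one bag — forcing width ≥ 2. Therefore the treewidth is 2.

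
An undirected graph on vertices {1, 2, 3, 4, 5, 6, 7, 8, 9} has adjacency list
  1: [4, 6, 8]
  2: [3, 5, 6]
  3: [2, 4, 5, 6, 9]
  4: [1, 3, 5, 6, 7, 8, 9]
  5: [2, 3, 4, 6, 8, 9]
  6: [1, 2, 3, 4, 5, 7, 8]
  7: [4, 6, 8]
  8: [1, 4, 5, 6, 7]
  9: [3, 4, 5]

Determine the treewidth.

A width-3 tree decomposition is:
Bags: B1 = {4, 6, 7, 8}  B2 = {4, 5, 6, 8}  B3 = {1, 4, 6, 8}  B4 = {3, 4, 5, 6}  B5 = {3, 4, 5, 9}  B6 = {2, 3, 5, 6}
Tree: B1–B2, B1–B3, B2–B4, B4–B5, B4–B6
Each bag holds 4 vertices, so the decomposition has width 3, which upper-bounds the treewidth. For the lower bound, the 4 vertices {2, 3, 5, 6} are pairwise adjacent, and any tree decomposition puts a clique entirely inside one bag — forcing width ≥ 3. Therefore the treewidth is 3.

3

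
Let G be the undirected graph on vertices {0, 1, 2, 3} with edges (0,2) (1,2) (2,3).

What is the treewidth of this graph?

1

A width-1 tree decomposition is:
Bags: B1 = {0, 2}  B2 = {2, 3}  B3 = {1, 2}
Tree: B1–B2, B1–B3
The largest bag has 2 vertices, giving width 1; this decomposition certifies tw(G) ≤ 1. Any graph with an edge has treewidth ≥ 1, and G has the edge 0–2. Hence tw(G) = 1 exactly.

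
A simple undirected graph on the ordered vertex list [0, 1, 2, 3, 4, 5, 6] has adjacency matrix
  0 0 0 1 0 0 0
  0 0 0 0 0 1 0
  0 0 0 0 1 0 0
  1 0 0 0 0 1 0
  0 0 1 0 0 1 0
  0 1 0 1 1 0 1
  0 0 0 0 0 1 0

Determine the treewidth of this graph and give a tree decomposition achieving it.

The largest bag has 2 vertices, giving width 1; this decomposition certifies tw(G) ≤ 1. Since G has at least one edge (e.g. 4–5), it is not an edgeless graph, so tw(G) ≥ 1. The upper and lower bounds meet at 1, so that is the treewidth.

Treewidth 1.
One such decomposition:
Bags: B1 = {4, 5}  B2 = {1, 5}  B3 = {3, 5}  B4 = {5, 6}  B5 = {0, 3}  B6 = {2, 4}
Tree: B1–B2, B2–B3, B2–B4, B3–B5, B1–B6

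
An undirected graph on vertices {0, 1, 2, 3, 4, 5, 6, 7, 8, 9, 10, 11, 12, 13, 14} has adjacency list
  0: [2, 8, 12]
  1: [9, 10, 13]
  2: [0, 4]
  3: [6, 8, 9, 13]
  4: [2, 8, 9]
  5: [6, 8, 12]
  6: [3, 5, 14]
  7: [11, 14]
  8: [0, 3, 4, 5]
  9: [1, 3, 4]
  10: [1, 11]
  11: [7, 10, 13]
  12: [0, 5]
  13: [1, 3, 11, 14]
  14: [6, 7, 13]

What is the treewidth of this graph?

3

A width-3 tree decomposition is:
Bags: B1 = {0, 2, 5, 12}  B2 = {0, 2, 5, 8}  B3 = {2, 4, 5, 8}  B4 = {4, 5, 6, 8}  B5 = {3, 4, 6, 8}  B6 = {3, 4, 6, 9}  B7 = {3, 6, 9, 14}  B8 = {3, 9, 13, 14}  B9 = {1, 9, 13, 14}  B10 = {1, 7, 13, 14}  B11 = {1, 7, 11, 13}  B12 = {1, 7, 10, 11}
Tree: B1–B2, B2–B3, B3–B4, B4–B5, B5–B6, B6–B7, B7–B8, B8–B9, B9–B10, B10–B11, B11–B12
The largest bag has 4 vertices, giving width 3; this decomposition certifies tw(G) ≤ 3. For the lower bound: the 4 vertex sets {0,2,12}, {5}, {8}, {3,4,6,9} are disjoint, each induces a connected subgraph, and every pair is joined by at least one edge of G. Contracting each set to a single vertex therefore yields K_{4} as a minor, and since treewidth is minor-monotone, tw(G) ≥ tw(K_{4}) = 3. The upper and lower bounds meet at 3, so that is the treewidth.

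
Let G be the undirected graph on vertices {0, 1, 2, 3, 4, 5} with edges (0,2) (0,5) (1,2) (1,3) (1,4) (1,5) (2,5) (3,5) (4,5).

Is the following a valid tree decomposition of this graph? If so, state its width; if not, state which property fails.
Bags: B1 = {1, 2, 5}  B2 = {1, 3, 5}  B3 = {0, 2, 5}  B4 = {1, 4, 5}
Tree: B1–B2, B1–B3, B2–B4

Vertex coverage: the bags together contain {0, 1, 2, 3, 4, 5}, the full vertex set. Edge coverage: each edge of G has both endpoints in at least one bag. Running intersection: for every vertex, the bags containing it form a connected subtree. All three properties hold, so this is a valid tree decomposition of width max|bag| − 1 = 2, and hence tw(G) ≤ 2.

Yes; width 2.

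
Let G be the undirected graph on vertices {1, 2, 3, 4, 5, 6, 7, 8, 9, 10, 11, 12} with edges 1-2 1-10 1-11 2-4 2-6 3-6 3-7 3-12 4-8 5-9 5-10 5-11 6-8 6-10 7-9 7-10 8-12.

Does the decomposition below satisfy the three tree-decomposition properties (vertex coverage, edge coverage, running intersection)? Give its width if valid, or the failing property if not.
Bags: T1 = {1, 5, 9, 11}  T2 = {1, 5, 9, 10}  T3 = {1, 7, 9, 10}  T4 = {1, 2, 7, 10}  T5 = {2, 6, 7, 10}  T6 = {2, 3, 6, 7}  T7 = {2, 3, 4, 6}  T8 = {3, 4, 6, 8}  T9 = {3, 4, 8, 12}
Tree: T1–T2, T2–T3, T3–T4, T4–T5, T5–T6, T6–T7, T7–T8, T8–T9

Yes; width 3.

Every vertex of G appears in some bag (union = {1, 2, 3, 4, 5, 6, 7, 8, 9, 10, 11, 12}); every edge is covered by a bag; and for each vertex v the set of bags containing v is connected in the bag tree. The decomposition is therefore valid. The largest bag has 4 vertices, so the width is 3.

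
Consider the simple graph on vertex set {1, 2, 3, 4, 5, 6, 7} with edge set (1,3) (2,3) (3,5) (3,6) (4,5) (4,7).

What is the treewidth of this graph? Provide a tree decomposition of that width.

The largest bag has 2 vertices, giving width 1; this decomposition certifies tw(G) ≤ 1. Since G has at least one edge (e.g. 3–5), it is not an edgeless graph, so tw(G) ≥ 1. Combining the bounds, tw(G) = 1.

Treewidth 1.
One such decomposition:
Bags: B1 = {3, 5}  B2 = {4, 5}  B3 = {1, 3}  B4 = {2, 3}  B5 = {4, 7}  B6 = {3, 6}
Tree: B1–B2, B1–B3, B3–B4, B2–B5, B1–B6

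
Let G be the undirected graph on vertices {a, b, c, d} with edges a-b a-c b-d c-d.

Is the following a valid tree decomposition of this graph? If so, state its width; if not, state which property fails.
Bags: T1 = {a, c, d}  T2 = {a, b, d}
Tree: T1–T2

Vertex coverage: the bags together contain {a, b, c, d}, the full vertex set. Edge coverage: each edge of G has both endpoints in at least one bag. Running intersection: for every vertex, the bags containing it form a connected subtree. All three properties hold, so this is a valid tree decomposition of width max|bag| − 1 = 2, and hence tw(G) ≤ 2.

Yes; width 2.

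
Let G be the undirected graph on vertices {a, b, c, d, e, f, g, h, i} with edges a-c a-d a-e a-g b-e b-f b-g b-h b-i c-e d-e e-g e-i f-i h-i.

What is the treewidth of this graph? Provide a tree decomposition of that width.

The largest bag has 3 vertices, giving width 2; this decomposition certifies tw(G) ≤ 2. On the other hand G contains the 3-clique {a, e, g}. A clique must lie in a single bag of any decomposition, so no decomposition can have width below 2. The upper and lower bounds meet at 2, so that is the treewidth.

Treewidth 2.
Bags: B1 = {b, e, g}  B2 = {b, e, i}  B3 = {a, e, g}  B4 = {a, c, e}  B5 = {a, d, e}  B6 = {b, h, i}  B7 = {b, f, i}
Tree: B1–B2, B1–B3, B3–B4, B3–B5, B2–B6, B6–B7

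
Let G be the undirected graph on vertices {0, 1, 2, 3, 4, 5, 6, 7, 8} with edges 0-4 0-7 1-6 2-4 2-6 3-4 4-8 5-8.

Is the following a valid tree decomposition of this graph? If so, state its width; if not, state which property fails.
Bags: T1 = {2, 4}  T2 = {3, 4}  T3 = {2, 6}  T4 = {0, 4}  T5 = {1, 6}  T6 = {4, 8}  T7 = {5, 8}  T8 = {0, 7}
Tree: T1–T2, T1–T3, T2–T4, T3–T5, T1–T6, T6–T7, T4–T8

Yes; width 1.

Checking the three conditions: (i) the bags cover all of {0, 1, 2, 3, 4, 5, 6, 7, 8}; (ii) for each edge, some bag contains both endpoints; (iii) the bags containing any fixed vertex form a subtree. All hold, so the decomposition is valid with width 2 − 1 = 1.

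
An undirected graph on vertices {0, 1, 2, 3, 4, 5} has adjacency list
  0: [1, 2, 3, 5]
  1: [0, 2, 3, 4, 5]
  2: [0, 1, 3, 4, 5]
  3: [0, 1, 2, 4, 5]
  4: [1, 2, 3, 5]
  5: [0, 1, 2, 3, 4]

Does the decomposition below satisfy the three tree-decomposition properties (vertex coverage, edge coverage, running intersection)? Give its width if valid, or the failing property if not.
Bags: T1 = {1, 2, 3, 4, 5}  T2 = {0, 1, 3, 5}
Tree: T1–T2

A tree decomposition must satisfy three properties: every vertex lies in some bag; for every edge, both endpoints lie together in some bag; and for every vertex, the bags containing it form a connected subtree. Here edge (2,0) lies in no bag, so the decomposition is invalid.

No — edge (2,0) lies in no bag.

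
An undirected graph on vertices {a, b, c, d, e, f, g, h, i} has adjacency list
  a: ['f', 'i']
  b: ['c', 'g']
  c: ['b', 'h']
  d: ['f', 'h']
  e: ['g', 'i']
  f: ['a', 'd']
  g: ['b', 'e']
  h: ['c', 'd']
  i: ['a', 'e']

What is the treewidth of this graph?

2

A width-2 tree decomposition is:
Bags: B1 = {a, d, f}  B2 = {a, d, i}  B3 = {d, e, i}  B4 = {d, e, g}  B5 = {b, d, g}  B6 = {b, c, d}  B7 = {c, d, h}
Tree: B1–B2, B2–B3, B3–B4, B4–B5, B5–B6, B6–B7
Every bag has size at most 3, so the width is 3 − 1 = 2 and tw(G) ≤ 2. For the lower bound, G contains the cycle d–f–a–i–e–g–b–c–h–d, so G is not a forest; only forests have treewidth ≤ 1, hence tw(G) ≥ 2. Hence tw(G) = 2 exactly.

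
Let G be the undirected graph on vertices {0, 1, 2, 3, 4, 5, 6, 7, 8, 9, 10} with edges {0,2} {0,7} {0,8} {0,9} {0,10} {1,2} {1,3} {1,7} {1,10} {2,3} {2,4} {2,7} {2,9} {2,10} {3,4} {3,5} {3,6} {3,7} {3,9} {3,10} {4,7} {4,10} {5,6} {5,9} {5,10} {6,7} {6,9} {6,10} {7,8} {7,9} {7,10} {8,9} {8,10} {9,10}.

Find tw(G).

A width-4 tree decomposition is:
Bags: B1 = {2, 3, 7, 9, 10}  B2 = {2, 3, 4, 7, 10}  B3 = {0, 2, 7, 9, 10}  B4 = {1, 2, 3, 7, 10}  B5 = {3, 6, 7, 9, 10}  B6 = {0, 7, 8, 9, 10}  B7 = {3, 5, 6, 9, 10}
Tree: B1–B2, B1–B3, B2–B4, B1–B5, B3–B6, B5–B7
Every bag has size at most 5, so the width is 5 − 1 = 4 and tw(G) ≤ 4. For the lower bound, the 5 vertices {3, 5, 6, 9, 10} are pairwise adjacent, and any tree decomposition puts a clique entirely inside one bag — forcing width ≥ 4. Therefore the treewidth is 4.

4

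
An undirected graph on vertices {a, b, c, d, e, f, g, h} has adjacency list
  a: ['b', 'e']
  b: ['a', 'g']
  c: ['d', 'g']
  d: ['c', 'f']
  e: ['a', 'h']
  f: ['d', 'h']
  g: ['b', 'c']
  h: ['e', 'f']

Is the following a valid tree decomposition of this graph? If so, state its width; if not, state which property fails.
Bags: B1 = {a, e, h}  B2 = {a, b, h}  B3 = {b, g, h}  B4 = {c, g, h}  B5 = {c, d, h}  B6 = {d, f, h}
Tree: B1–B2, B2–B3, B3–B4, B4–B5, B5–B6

Every vertex of G appears in some bag (union = {a, b, c, d, e, f, g, h}); every edge is covered by a bag; and for each vertex v the set of bags containing v is connected in the bag tree. The decomposition is therefore valid. The largest bag has 3 vertices, so the width is 2.

Yes; width 2.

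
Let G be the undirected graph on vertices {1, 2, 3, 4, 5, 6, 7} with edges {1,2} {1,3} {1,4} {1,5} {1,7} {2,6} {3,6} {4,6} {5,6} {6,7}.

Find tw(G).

2

A width-2 tree decomposition is:
Bags: B1 = {1, 2, 6}  B2 = {1, 6, 7}  B3 = {1, 3, 6}  B4 = {1, 5, 6}  B5 = {1, 4, 6}
Tree: B1–B2, B2–B3, B3–B4, B4–B5
The largest bag has 3 vertices, giving width 2; this decomposition certifies tw(G) ≤ 2. The edges 1–2–6–7–1 form a cycle, so G is not a tree and its treewidth is at least 2. Therefore the treewidth is 2.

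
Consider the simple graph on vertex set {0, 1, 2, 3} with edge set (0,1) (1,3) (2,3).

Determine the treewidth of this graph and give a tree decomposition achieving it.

Treewidth 1.
Bags: B1 = {1, 3}  B2 = {2, 3}  B3 = {0, 1}
Tree: B1–B2, B1–B3

Every bag has size at most 2, so the width is 2 − 1 = 1 and tw(G) ≤ 1. Since G has at least one edge (e.g. 3–1), it is not an edgeless graph, so tw(G) ≥ 1. The upper and lower bounds meet at 1, so that is the treewidth.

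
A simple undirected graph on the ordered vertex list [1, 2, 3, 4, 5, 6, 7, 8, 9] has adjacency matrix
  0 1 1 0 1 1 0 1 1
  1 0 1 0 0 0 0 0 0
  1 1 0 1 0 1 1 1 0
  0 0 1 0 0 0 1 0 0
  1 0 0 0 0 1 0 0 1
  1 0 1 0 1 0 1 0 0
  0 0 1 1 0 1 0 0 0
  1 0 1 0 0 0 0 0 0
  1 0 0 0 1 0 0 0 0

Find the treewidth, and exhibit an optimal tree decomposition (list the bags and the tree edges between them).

Each bag holds 3 vertices, so the decomposition has width 2, which upper-bounds the treewidth. Conversely, {1, 5, 9} is a clique of size 3, and the vertices of any clique must share a bag in every tree decomposition; so some bag has ≥ 3 vertices and tw(G) ≥ 2. Hence tw(G) = 2 exactly.

Treewidth 2.
One optimal decomposition is:
Bags: B1 = {1, 3, 6}  B2 = {1, 2, 3}  B3 = {1, 5, 6}  B4 = {3, 6, 7}  B5 = {3, 4, 7}  B6 = {1, 3, 8}  B7 = {1, 5, 9}
Tree: B1–B2, B1–B3, B1–B4, B4–B5, B2–B6, B3–B7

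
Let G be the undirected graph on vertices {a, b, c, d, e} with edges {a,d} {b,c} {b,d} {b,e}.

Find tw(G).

1

A width-1 tree decomposition is:
Bags: B1 = {b, d}  B2 = {b, e}  B3 = {a, d}  B4 = {b, c}
Tree: B1–B2, B1–B3, B2–B4
Every bag has size at most 2, so the width is 2 − 1 = 1 and tw(G) ≤ 1. Since G has at least one edge (e.g. d–b), it is not an edgeless graph, so tw(G) ≥ 1. Hence tw(G) = 1 exactly.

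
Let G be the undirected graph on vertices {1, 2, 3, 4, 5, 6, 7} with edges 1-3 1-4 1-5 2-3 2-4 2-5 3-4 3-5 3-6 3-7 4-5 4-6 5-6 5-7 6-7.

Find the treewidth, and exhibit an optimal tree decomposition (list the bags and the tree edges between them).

The largest bag has 4 vertices, giving width 3; this decomposition certifies tw(G) ≤ 3. For the lower bound, the 4 vertices {1, 3, 4, 5} are pairwise adjacent, and any tree decomposition puts a clique entirely inside one bag — forcing width ≥ 3. The upper and lower bounds meet at 3, so that is the treewidth.

Treewidth 3.
One optimal decomposition is:
Bags: B1 = {3, 4, 5, 6}  B2 = {2, 3, 4, 5}  B3 = {1, 3, 4, 5}  B4 = {3, 5, 6, 7}
Tree: B1–B2, B2–B3, B1–B4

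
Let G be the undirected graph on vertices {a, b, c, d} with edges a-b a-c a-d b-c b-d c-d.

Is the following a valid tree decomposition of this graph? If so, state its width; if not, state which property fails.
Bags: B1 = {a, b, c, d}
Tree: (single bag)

Vertex coverage: the bags together contain {a, b, c, d}, the full vertex set. Edge coverage: each edge of G has both endpoints in at least one bag. Running intersection: for every vertex, the bags containing it form a connected subtree. All three properties hold, so this is a valid tree decomposition of width max|bag| − 1 = 3, and hence tw(G) ≤ 3.

Yes; width 3.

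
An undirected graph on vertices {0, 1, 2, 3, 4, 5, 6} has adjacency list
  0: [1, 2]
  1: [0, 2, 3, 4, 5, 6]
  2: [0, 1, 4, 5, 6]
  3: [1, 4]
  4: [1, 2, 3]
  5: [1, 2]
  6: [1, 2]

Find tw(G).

2

A width-2 tree decomposition is:
Bags: B1 = {1, 2, 4}  B2 = {1, 2, 6}  B3 = {0, 1, 2}  B4 = {1, 3, 4}  B5 = {1, 2, 5}
Tree: B1–B2, B2–B3, B1–B4, B3–B5
Every bag has size at most 3, so the width is 3 − 1 = 2 and tw(G) ≤ 2. Conversely, {0, 1, 2} is a clique of size 3, and the vertices of any clique must share a bag in every tree decomposition; so some bag has ≥ 3 vertices and tw(G) ≥ 2. Hence tw(G) = 2 exactly.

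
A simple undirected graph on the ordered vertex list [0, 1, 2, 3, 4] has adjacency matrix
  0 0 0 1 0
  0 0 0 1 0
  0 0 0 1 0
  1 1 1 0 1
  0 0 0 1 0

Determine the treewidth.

A width-1 tree decomposition is:
Bags: B1 = {0, 3}  B2 = {3, 4}  B3 = {1, 3}  B4 = {2, 3}
Tree: B1–B2, B1–B3, B2–B4
Each bag holds 2 vertices, so the decomposition has width 1, which upper-bounds the treewidth. G has an edge, so its treewidth is at least 1. Hence tw(G) = 1 exactly.

1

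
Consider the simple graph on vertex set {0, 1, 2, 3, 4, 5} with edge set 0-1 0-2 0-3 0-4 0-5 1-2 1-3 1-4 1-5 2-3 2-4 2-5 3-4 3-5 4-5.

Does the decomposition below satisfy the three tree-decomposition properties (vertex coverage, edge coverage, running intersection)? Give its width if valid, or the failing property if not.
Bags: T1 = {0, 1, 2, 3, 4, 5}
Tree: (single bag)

Every vertex of G appears in some bag (union = {0, 1, 2, 3, 4, 5}); every edge is covered by a bag; and for each vertex v the set of bags containing v is connected in the bag tree. The decomposition is therefore valid. The largest bag has 6 vertices, so the width is 5.

Yes; width 5.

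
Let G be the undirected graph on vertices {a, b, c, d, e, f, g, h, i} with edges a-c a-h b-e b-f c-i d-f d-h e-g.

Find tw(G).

A width-1 tree decomposition is:
Bags: B1 = {e, g}  B2 = {b, e}  B3 = {b, f}  B4 = {d, f}  B5 = {d, h}  B6 = {a, h}  B7 = {a, c}  B8 = {c, i}
Tree: B1–B2, B2–B3, B3–B4, B4–B5, B5–B6, B6–B7, B7–B8
Every bag has size at most 2, so the width is 2 − 1 = 1 and tw(G) ≤ 1. G has an edge, so its treewidth is at least 1. Hence tw(G) = 1 exactly.

1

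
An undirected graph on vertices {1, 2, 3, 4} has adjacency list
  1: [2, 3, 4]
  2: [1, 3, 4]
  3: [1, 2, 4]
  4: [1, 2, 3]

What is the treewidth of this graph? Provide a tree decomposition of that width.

With just one bag of size 4, the width is 4 − 1 = 3, so tw(G) ≤ 3. On the other hand G contains the 4-clique {1, 2, 3, 4}. A clique must lie in a single bag of any decomposition, so no decomposition can have width below 3. The upper and lower bounds meet at 3, so that is the treewidth.

Treewidth 3.
One such decomposition:
Bags: B1 = {1, 2, 3, 4}
Tree: (single bag)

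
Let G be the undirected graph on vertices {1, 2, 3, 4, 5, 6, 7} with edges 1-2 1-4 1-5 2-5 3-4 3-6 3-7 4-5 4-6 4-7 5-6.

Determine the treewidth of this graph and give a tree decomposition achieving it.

Treewidth 2.
Bags: B1 = {3, 4, 7}  B2 = {3, 4, 6}  B3 = {4, 5, 6}  B4 = {1, 4, 5}  B5 = {1, 2, 5}
Tree: B1–B2, B2–B3, B3–B4, B4–B5

Each bag holds 3 vertices, so the decomposition has width 2, which upper-bounds the treewidth. For the lower bound, the 3 vertices {1, 2, 5} are pairwise adjacent, and any tree decomposition puts a clique entirely inside one bag — forcing width ≥ 2. Combining the bounds, tw(G) = 2.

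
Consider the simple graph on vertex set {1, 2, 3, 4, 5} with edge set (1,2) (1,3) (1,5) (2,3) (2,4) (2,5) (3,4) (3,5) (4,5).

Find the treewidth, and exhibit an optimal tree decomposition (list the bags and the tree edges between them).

Each bag holds 4 vertices, so the decomposition has width 3, which upper-bounds the treewidth. Conversely, {1, 2, 3, 5} is a clique of size 4, and the vertices of any clique must share a bag in every tree decomposition; so some bag has ≥ 4 vertices and tw(G) ≥ 3. Combining the bounds, tw(G) = 3.

Treewidth 3.
One such decomposition:
Bags: B1 = {1, 2, 3, 5}  B2 = {2, 3, 4, 5}
Tree: B1–B2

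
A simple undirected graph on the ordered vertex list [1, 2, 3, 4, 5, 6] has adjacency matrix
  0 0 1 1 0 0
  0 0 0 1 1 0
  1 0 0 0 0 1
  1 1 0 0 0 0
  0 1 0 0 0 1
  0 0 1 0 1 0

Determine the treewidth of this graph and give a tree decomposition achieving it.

Every bag has size at most 3, so the width is 3 − 1 = 2 and tw(G) ≤ 2. The edges 5–2–4–1–3–6–5 form a cycle, so G is not a tree and its treewidth is at least 2. The upper and lower bounds meet at 2, so that is the treewidth.

Treewidth 2.
Bags: B1 = {2, 4, 5}  B2 = {1, 4, 5}  B3 = {1, 3, 5}  B4 = {3, 5, 6}
Tree: B1–B2, B2–B3, B3–B4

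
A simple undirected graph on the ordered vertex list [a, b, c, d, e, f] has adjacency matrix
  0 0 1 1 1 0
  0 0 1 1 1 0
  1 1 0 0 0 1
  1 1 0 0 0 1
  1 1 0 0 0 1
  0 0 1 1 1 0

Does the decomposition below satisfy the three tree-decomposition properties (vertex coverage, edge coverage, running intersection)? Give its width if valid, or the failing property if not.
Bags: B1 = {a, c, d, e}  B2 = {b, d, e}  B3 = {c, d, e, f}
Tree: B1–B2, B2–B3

A tree decomposition must satisfy three properties: every vertex lies in some bag; for every edge, both endpoints lie together in some bag; and for every vertex, the bags containing it form a connected subtree. Here edge (c,b) lies in no bag, so the decomposition is invalid.

No — edge (c,b) lies in no bag.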